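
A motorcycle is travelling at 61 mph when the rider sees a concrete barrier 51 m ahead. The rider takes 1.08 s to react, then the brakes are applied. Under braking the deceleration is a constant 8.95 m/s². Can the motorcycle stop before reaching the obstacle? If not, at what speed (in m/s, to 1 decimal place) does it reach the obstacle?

61 mph × 0.44704 = 27.2694 m/s.
Reaction distance = 27.2694 × 1.08 = 29.451 m.
Braking distance needed to stop: v²/(2a) = 743.620 / 17.900 = 41.543 m, so total needed = 29.451 + 41.543 = 70.994 m > 51 m — it cannot stop.
Distance remaining when braking begins: 51 − 29.451 = 21.549 m.
v² = v₀² − 2a·d = 743.620 − 2 × 8.950 × 21.549 = 357.893 m²/s².
v = √357.893 = 18.918 m/s.

No — it strikes the obstacle at 18.9 m/s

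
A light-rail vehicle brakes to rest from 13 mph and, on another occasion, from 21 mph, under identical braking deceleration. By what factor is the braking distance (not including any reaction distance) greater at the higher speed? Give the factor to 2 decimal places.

Factor ≈ 2.61

Braking distance d = v²/(2a), so with a fixed, d ∝ v².
Factor = (21/13)² = 1.6154² = 2.6095.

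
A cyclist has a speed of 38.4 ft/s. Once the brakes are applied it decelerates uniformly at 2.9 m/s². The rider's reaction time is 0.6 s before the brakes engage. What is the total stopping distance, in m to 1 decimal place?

38.4 ft/s × 0.3048 = 11.7043 m/s.
Reaction distance = v·t_r = 11.7043 × 0.6 = 7.023 m.
Braking distance = v²/(2a) = 11.7043² / (2 × 2.900) = 136.991 / 5.800 = 23.619 m.
Total = 7.023 + 23.619 = 30.642 m.

Total stopping distance ≈ 30.6 m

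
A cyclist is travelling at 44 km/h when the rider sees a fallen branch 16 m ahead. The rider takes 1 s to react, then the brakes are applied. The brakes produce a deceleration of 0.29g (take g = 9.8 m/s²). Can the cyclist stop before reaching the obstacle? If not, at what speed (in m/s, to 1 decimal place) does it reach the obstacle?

No — it strikes the obstacle at 11.3 m/s

44 km/h ÷ 3.6 = 12.2222 m/s.
a = 0.29 × 9.8 = 2.842 m/s².
Reaction distance = 12.2222 × 1 = 12.222 m.
Braking distance needed to stop: v²/(2a) = 149.382 / 5.684 = 26.281 m, so total needed = 12.222 + 26.281 = 38.503 m > 16 m — it cannot stop.
Distance remaining when braking begins: 16 − 12.222 = 3.778 m.
v² = v₀² − 2a·d = 149.382 − 2 × 2.842 × 3.778 = 127.908 m²/s².
v = √127.908 = 11.310 m/s.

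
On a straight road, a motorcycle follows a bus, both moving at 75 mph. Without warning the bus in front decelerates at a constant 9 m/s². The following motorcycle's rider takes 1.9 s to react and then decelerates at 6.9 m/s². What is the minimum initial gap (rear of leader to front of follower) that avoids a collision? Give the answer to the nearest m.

Minimum gap ≈ 83 m

75 mph × 0.44704 = 33.5280 m/s.
Leader travels v²/(2a_L) = 1124.127 / 18.000 = 62.451 m before stopping.
Follower covers v·t_r = 33.5280 × 1.9 = 63.703 m while reacting, then v²/(2a_F) = 1124.127 / 13.800 = 81.458 m while braking, for a total of 63.703 + 81.458 = 145.161 m.
Since a_F ≤ a_L and the follower starts braking later, the follower is never slower than the leader, so the closest approach is when both have stopped.
Minimum gap = 145.161 − 62.451 = 82.710 m.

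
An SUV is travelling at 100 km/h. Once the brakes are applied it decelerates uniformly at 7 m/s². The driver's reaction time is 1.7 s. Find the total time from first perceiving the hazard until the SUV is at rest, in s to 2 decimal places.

100 km/h ÷ 3.6 = 27.7778 m/s.
Braking time = v/a = 27.7778 / 7.000 = 3.968 s.
Total = 1.7 + 3.968 = 5.668 s.

Total time ≈ 5.67 s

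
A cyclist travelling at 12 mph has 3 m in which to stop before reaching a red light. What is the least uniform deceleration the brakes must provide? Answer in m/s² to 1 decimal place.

12 mph × 0.44704 = 5.3645 m/s.
v² = 2a·d ⇒ a = v²/(2d) = 5.3645² / (2 × 3.000) = 28.778 / 6.000 = 4.7963 m/s².

Required deceleration ≈ 4.8 m/s²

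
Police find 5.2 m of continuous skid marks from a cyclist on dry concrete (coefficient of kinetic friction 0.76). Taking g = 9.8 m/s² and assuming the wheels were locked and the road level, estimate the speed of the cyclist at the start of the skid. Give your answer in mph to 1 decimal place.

Deceleration a = μg = 0.76 × 9.8 = 7.448 m/s².
v = √(2a·d) = √(2 × 7.448 × 5.2) = √77.459 = 8.8011 m/s.
= 8.8011 ÷ 0.44704 = 19.688 mph.

Initial speed ≈ 19.7 mph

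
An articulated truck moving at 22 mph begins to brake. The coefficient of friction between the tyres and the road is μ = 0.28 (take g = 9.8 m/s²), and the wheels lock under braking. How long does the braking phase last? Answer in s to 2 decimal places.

Braking time ≈ 3.58 s

22 mph × 0.44704 = 9.8349 m/s.
a = μg = 0.28 × 9.8 = 2.744 m/s².
Braking time = v/a = 9.8349 / 2.744 = 3.584 s.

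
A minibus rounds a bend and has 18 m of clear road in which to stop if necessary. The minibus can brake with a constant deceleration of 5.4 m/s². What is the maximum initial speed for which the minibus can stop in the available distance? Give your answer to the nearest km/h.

v²/(2a) = d ⇒ v = √(2 × 5.400 × 18) = √194.40 = 13.9427 m/s.
13.9427 m/s × 3.6 = 50.194 km/h.

Maximum speed ≈ 50 km/h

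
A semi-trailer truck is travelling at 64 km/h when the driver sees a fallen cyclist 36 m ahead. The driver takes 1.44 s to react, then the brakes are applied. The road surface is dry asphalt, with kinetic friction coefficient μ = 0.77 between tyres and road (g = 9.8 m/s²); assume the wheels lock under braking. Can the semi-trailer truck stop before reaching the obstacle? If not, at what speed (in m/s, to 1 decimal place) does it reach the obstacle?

64 km/h ÷ 3.6 = 17.7778 m/s.
a = μg = 0.77 × 9.8 = 7.546 m/s².
Reaction distance = 17.7778 × 1.44 = 25.600 m.
Braking distance needed to stop: v²/(2a) = 316.050 / 15.092 = 20.942 m, so total needed = 25.600 + 20.942 = 46.542 m > 36 m — it cannot stop.
Distance remaining when braking begins: 36 − 25.600 = 10.400 m.
v² = v₀² − 2a·d = 316.050 − 2 × 7.546 × 10.400 = 159.093 m²/s².
v = √159.093 = 12.613 m/s.

No — it strikes the obstacle at 12.6 m/s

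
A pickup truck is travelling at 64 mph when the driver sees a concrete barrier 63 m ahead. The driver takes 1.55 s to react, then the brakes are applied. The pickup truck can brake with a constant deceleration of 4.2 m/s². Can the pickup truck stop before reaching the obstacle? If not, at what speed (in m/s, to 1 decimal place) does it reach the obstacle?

64 mph × 0.44704 = 28.6106 m/s.
Reaction distance = 28.6106 × 1.55 = 44.346 m.
Braking distance needed to stop: v²/(2a) = 818.566 / 8.400 = 97.448 m, so total needed = 44.346 + 97.448 = 141.794 m > 63 m — it cannot stop.
Distance remaining when braking begins: 63 − 44.346 = 18.654 m.
v² = v₀² − 2a·d = 818.566 − 2 × 4.200 × 18.654 = 661.872 m²/s².
v = √661.872 = 25.727 m/s.

No — it strikes the obstacle at 25.7 m/s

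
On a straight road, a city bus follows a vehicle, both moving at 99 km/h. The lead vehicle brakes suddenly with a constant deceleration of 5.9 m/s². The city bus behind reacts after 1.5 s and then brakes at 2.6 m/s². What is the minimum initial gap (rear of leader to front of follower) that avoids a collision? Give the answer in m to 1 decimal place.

Minimum gap ≈ 122.6 m

99 km/h ÷ 3.6 = 27.5000 m/s.
Leader travels v²/(2a_L) = 756.250 / 11.800 = 64.089 m before stopping.
Follower covers v·t_r = 27.5000 × 1.5 = 41.250 m while reacting, then v²/(2a_F) = 756.250 / 5.200 = 145.433 m while braking, for a total of 41.250 + 145.433 = 186.683 m.
Since a_F ≤ a_L and the follower starts braking later, the follower is never slower than the leader, so the closest approach is when both have stopped.
Minimum gap = 186.683 − 64.089 = 122.594 m.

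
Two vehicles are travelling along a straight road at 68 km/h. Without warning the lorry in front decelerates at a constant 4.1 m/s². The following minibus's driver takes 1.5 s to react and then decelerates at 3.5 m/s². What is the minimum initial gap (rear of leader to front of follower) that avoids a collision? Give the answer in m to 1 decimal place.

68 km/h ÷ 3.6 = 18.8889 m/s.
Leader travels v²/(2a_L) = 356.791 / 8.200 = 43.511 m before stopping.
Follower covers v·t_r = 18.8889 × 1.5 = 28.333 m while reacting, then v²/(2a_F) = 356.791 / 7.000 = 50.970 m while braking, for a total of 28.333 + 50.970 = 79.303 m.
Since a_F ≤ a_L and the follower starts braking later, the follower is never slower than the leader, so the closest approach is when both have stopped.
Minimum gap = 79.303 − 43.511 = 35.792 m.

Minimum gap ≈ 35.8 m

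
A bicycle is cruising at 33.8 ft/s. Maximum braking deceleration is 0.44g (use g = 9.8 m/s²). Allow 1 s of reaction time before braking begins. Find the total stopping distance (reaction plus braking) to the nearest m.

33.8 ft/s × 0.3048 = 10.3022 m/s.
a = 0.44 × 9.8 = 4.312 m/s².
Reaction distance = v·t_r = 10.3022 × 1 = 10.302 m.
Braking distance = v²/(2a) = 10.3022² / (2 × 4.312) = 106.135 / 8.624 = 12.307 m.
Total = 10.302 + 12.307 = 22.609 m.

Total stopping distance ≈ 23 m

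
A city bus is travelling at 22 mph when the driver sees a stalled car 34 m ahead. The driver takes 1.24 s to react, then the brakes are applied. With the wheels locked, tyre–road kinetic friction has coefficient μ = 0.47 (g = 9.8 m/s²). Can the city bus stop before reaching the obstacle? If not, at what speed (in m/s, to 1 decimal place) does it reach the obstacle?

22 mph × 0.44704 = 9.8349 m/s.
a = μg = 0.47 × 9.8 = 4.606 m/s².
Reaction distance = 9.8349 × 1.24 = 12.195 m.
Braking distance = v²/(2a) = 96.725 / 9.212 = 10.500 m.
Total stopping distance = 12.195 + 10.500 = 22.695 m, vs 34 m available — it stops with 34 − 22.695 = 11.305 m to spare.

Yes — it stops about 11.3 m short of the obstacle, so it never reaches it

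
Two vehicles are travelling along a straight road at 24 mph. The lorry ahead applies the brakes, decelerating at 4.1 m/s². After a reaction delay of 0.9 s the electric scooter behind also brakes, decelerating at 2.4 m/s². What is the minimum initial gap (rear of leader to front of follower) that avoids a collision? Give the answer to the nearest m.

24 mph × 0.44704 = 10.7290 m/s.
Leader travels v²/(2a_L) = 115.111 / 8.200 = 14.038 m before stopping.
Follower covers v·t_r = 10.7290 × 0.9 = 9.656 m while reacting, then v²/(2a_F) = 115.111 / 4.800 = 23.981 m while braking, for a total of 9.656 + 23.981 = 33.637 m.
Since a_F ≤ a_L and the follower starts braking later, the follower is never slower than the leader, so the closest approach is when both have stopped.
Minimum gap = 33.637 − 14.038 = 19.599 m.

Minimum gap ≈ 20 m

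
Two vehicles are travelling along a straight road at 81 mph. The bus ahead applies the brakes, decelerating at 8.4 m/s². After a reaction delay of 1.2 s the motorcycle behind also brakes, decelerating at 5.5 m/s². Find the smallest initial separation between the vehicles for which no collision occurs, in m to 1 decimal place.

Minimum gap ≈ 84.6 m

81 mph × 0.44704 = 36.2102 m/s.
Leader travels v²/(2a_L) = 1311.179 / 16.800 = 78.046 m before stopping.
Follower covers v·t_r = 36.2102 × 1.2 = 43.452 m while reacting, then v²/(2a_F) = 1311.179 / 11.000 = 119.198 m while braking, for a total of 43.452 + 119.198 = 162.650 m.
Since a_F ≤ a_L and the follower starts braking later, the follower is never slower than the leader, so the closest approach is when both have stopped.
Minimum gap = 162.650 − 78.046 = 84.604 m.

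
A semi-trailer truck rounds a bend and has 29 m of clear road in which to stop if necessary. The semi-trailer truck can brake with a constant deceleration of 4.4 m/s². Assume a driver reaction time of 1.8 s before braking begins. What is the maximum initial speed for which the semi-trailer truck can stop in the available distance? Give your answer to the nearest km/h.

Stopping distance: v·t_r + v²/(2a) = 29 with t_r = 1.8 s and a = 4.400 m/s².
So v² + 15.840 v − 255.20 = 0.
Positive root: v = −a·t_r + √((a·t_r)² + 2a·d) = −7.920 + √(62.726 + 255.20) = 9.9105 m/s.
9.9105 m/s × 3.6 = 35.678 km/h.

Maximum speed ≈ 36 km/h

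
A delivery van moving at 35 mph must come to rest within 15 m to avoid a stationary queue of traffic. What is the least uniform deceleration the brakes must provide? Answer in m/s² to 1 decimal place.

Required deceleration ≈ 8.2 m/s²

35 mph × 0.44704 = 15.6464 m/s.
v² = 2a·d ⇒ a = v²/(2d) = 15.6464² / (2 × 15.000) = 244.810 / 30.000 = 8.1603 m/s².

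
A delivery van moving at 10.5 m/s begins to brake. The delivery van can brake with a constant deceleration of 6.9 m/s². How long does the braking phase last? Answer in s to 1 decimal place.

Braking time ≈ 1.5 s

Braking time = v/a = 10.5000 / 6.900 = 1.522 s.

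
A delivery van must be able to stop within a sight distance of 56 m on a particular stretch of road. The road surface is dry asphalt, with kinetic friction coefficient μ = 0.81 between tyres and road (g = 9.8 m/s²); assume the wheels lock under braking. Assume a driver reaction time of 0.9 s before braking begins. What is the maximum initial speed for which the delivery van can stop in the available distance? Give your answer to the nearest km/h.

Maximum speed ≈ 85 km/h

a = μg = 0.81 × 9.8 = 7.938 m/s².
Stopping distance: v·t_r + v²/(2a) = 56 with t_r = 0.9 s and a = 7.938 m/s².
So v² + 14.288 v − 889.06 = 0.
Positive root: v = −a·t_r + √((a·t_r)² + 2a·d) = −7.144 + √(51.037 + 889.06) = 23.5170 m/s.
23.5170 m/s × 3.6 = 84.661 km/h.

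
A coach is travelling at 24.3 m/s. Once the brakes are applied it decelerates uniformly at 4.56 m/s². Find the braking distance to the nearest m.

Braking distance = v²/(2a) = 24.3000² / (2 × 4.560) = 590.490 / 9.120 = 64.747 m.

Braking distance ≈ 65 m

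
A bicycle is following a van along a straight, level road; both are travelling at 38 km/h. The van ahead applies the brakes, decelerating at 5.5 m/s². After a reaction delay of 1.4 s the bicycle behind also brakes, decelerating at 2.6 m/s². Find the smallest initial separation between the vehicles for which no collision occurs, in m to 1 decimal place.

Minimum gap ≈ 26.1 m

38 km/h ÷ 3.6 = 10.5556 m/s.
Leader travels v²/(2a_L) = 111.421 / 11.000 = 10.129 m before stopping.
Follower covers v·t_r = 10.5556 × 1.4 = 14.778 m while reacting, then v²/(2a_F) = 111.421 / 5.200 = 21.427 m while braking, for a total of 14.778 + 21.427 = 36.205 m.
Since a_F ≤ a_L and the follower starts braking later, the follower is never slower than the leader, so the closest approach is when both have stopped.
Minimum gap = 36.205 − 10.129 = 26.076 m.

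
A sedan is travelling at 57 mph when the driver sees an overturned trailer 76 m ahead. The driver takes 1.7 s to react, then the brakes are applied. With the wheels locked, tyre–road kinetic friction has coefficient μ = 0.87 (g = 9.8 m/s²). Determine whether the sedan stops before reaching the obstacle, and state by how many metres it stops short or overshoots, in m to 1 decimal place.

57 mph × 0.44704 = 25.4813 m/s.
a = μg = 0.87 × 9.8 = 8.526 m/s².
Reaction distance = 25.4813 × 1.7 = 43.318 m.
Braking distance = v²/(2a) = 649.297 / 17.052 = 38.077 m.
Total stopping distance = 43.318 + 38.077 = 81.395 m, vs 76 m available — it cannot stop in time and overshoots by 81.395 − 76 = 5.395 m.

No — it overshoots by 5.4 m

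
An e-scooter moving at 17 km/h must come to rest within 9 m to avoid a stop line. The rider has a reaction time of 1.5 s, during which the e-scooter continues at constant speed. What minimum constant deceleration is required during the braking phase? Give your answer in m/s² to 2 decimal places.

17 km/h ÷ 3.6 = 4.7222 m/s.
Distance covered during reaction = 4.7222 × 1.5 = 7.083 m.
Distance available for braking: 9 − 7.083 = 1.917 m.
v² = 2a·d ⇒ a = v²/(2d) = 4.7222² / (2 × 1.917) = 22.299 / 3.834 = 5.8161 m/s².

Required deceleration ≈ 5.82 m/s²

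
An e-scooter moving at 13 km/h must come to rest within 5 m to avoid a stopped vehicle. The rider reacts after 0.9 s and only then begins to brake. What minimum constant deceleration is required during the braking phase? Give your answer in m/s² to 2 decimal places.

Required deceleration ≈ 3.73 m/s²

13 km/h ÷ 3.6 = 3.6111 m/s.
Distance covered during reaction = 3.6111 × 0.9 = 3.250 m.
Distance available for braking: 5 − 3.250 = 1.750 m.
v² = 2a·d ⇒ a = v²/(2d) = 3.6111² / (2 × 1.750) = 13.040 / 3.500 = 3.7257 m/s².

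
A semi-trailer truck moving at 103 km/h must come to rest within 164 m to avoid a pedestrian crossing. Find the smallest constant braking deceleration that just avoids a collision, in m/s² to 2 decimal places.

103 km/h ÷ 3.6 = 28.6111 m/s.
v² = 2a·d ⇒ a = v²/(2d) = 28.6111² / (2 × 164.000) = 818.595 / 328.000 = 2.4957 m/s².

Required deceleration ≈ 2.50 m/s²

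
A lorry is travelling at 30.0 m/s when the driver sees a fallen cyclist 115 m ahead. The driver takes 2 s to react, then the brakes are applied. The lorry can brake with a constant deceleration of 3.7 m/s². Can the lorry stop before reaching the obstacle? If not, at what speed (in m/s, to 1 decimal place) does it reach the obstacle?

Reaction distance = 30.0000 × 2 = 60.000 m.
Braking distance needed to stop: v²/(2a) = 900.000 / 7.400 = 121.622 m, so total needed = 60.000 + 121.622 = 181.622 m > 115 m — it cannot stop.
Distance remaining when braking begins: 115 − 60.000 = 55.000 m.
v² = v₀² − 2a·d = 900.000 − 2 × 3.700 × 55.000 = 493.000 m²/s².
v = √493.000 = 22.204 m/s.

No — it strikes the obstacle at 22.2 m/s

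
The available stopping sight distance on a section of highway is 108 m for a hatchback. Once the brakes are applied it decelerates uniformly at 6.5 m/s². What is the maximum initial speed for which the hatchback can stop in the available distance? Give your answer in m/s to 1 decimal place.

v²/(2a) = d ⇒ v = √(2 × 6.500 × 108) = √1404.00 = 37.4700 m/s.

Maximum speed ≈ 37.5 m/s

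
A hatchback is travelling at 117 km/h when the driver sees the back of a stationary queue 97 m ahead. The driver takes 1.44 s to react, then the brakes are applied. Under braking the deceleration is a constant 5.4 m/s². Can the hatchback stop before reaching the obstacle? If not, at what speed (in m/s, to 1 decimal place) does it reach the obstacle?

117 km/h ÷ 3.6 = 32.5000 m/s.
Reaction distance = 32.5000 × 1.44 = 46.800 m.
Braking distance needed to stop: v²/(2a) = 1056.250 / 10.800 = 97.801 m, so total needed = 46.800 + 97.801 = 144.601 m > 97 m — it cannot stop.
Distance remaining when braking begins: 97 − 46.800 = 50.200 m.
v² = v₀² − 2a·d = 1056.250 − 2 × 5.400 × 50.200 = 514.090 m²/s².
v = √514.090 = 22.674 m/s.

No — it strikes the obstacle at 22.7 m/s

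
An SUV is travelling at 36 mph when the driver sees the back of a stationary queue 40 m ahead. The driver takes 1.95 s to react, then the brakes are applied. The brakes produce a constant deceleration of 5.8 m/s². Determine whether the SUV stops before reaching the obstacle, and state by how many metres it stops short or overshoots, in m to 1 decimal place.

36 mph × 0.44704 = 16.0934 m/s.
Reaction distance = 16.0934 × 1.95 = 31.382 m.
Braking distance = v²/(2a) = 258.998 / 11.600 = 22.327 m.
Total stopping distance = 31.382 + 22.327 = 53.709 m, vs 40 m available — it cannot stop in time and overshoots by 53.709 − 40 = 13.709 m.

No — it overshoots by 13.7 m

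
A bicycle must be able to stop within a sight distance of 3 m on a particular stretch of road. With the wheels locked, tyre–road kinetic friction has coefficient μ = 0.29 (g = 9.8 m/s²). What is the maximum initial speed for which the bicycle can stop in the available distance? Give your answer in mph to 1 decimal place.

a = μg = 0.29 × 9.8 = 2.842 m/s².
v²/(2a) = d ⇒ v = √(2 × 2.842 × 3) = √17.05 = 4.1292 m/s.
4.1292 m/s ÷ 0.44704 = 9.237 mph.

Maximum speed ≈ 9.2 mph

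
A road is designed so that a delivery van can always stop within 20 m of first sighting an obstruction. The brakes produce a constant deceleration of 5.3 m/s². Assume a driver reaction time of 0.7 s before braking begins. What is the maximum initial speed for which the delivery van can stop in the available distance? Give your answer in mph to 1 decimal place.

Maximum speed ≈ 25.3 mph

Stopping distance: v·t_r + v²/(2a) = 20 with t_r = 0.7 s and a = 5.300 m/s².
So v² + 7.420 v − 212.00 = 0.
Positive root: v = −a·t_r + √((a·t_r)² + 2a·d) = −3.710 + √(13.764 + 212.00) = 11.3154 m/s.
11.3154 m/s ÷ 0.44704 = 25.312 mph.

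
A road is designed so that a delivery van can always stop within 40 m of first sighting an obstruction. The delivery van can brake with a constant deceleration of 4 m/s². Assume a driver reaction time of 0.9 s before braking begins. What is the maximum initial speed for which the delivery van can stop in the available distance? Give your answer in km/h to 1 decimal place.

Maximum speed ≈ 52.7 km/h

Stopping distance: v·t_r + v²/(2a) = 40 with t_r = 0.9 s and a = 4.000 m/s².
So v² + 7.200 v − 320.00 = 0.
Positive root: v = −a·t_r + √((a·t_r)² + 2a·d) = −3.600 + √(12.960 + 320.00) = 14.6472 m/s.
14.6472 m/s × 3.6 = 52.730 km/h.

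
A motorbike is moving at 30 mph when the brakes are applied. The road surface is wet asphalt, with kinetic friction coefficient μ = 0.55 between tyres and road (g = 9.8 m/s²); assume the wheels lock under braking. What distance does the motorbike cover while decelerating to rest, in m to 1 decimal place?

30 mph × 0.44704 = 13.4112 m/s.
a = μg = 0.55 × 9.8 = 5.390 m/s².
Braking distance = v²/(2a) = 13.4112² / (2 × 5.390) = 179.860 / 10.780 = 16.685 m.

Braking distance ≈ 16.7 m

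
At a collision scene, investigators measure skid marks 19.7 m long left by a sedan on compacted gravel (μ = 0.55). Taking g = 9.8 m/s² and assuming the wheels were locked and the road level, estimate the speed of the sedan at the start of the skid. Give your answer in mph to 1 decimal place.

Deceleration a = μg = 0.55 × 9.8 = 5.390 m/s².
v = √(2a·d) = √(2 × 5.390 × 19.7) = √212.366 = 14.5728 m/s.
= 14.5728 ÷ 0.44704 = 32.598 mph.

Initial speed ≈ 32.6 mph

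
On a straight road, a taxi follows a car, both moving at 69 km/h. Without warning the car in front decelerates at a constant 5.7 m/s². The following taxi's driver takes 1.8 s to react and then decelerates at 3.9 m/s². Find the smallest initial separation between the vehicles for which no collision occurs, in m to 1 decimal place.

Minimum gap ≈ 49.4 m

69 km/h ÷ 3.6 = 19.1667 m/s.
Leader travels v²/(2a_L) = 367.362 / 11.400 = 32.225 m before stopping.
Follower covers v·t_r = 19.1667 × 1.8 = 34.500 m while reacting, then v²/(2a_F) = 367.362 / 7.800 = 47.098 m while braking, for a total of 34.500 + 47.098 = 81.598 m.
Since a_F ≤ a_L and the follower starts braking later, the follower is never slower than the leader, so the closest approach is when both have stopped.
Minimum gap = 81.598 − 32.225 = 49.373 m.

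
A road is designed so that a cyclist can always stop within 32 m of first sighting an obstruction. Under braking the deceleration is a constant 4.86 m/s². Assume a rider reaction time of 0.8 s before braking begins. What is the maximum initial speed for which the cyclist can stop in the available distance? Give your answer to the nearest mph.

Stopping distance: v·t_r + v²/(2a) = 32 with t_r = 0.8 s and a = 4.860 m/s².
So v² + 7.776 v − 311.04 = 0.
Positive root: v = −a·t_r + √((a·t_r)² + 2a·d) = −3.888 + √(15.117 + 311.04) = 14.1718 m/s.
14.1718 m/s ÷ 0.44704 = 31.701 mph.

Maximum speed ≈ 32 mph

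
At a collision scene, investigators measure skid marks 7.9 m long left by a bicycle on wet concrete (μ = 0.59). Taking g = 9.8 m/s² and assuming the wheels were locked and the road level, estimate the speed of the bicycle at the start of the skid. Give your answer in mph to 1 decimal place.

Initial speed ≈ 21.4 mph

Deceleration a = μg = 0.59 × 9.8 = 5.782 m/s².
v = √(2a·d) = √(2 × 5.782 × 7.9) = √91.356 = 9.5580 m/s.
= 9.5580 ÷ 0.44704 = 21.381 mph.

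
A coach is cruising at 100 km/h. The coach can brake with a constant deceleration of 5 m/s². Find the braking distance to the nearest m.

Braking distance ≈ 77 m

100 km/h ÷ 3.6 = 27.7778 m/s.
Braking distance = v²/(2a) = 27.7778² / (2 × 5.000) = 771.606 / 10.000 = 77.161 m.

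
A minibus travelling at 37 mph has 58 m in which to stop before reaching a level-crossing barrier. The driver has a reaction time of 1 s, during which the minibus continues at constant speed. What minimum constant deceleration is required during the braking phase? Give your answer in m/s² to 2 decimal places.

Required deceleration ≈ 3.30 m/s²

37 mph × 0.44704 = 16.5405 m/s.
Distance covered during reaction = 16.5405 × 1 = 16.541 m.
Distance available for braking: 58 − 16.541 = 41.459 m.
v² = 2a·d ⇒ a = v²/(2d) = 16.5405² / (2 × 41.459) = 273.588 / 82.918 = 3.2995 m/s².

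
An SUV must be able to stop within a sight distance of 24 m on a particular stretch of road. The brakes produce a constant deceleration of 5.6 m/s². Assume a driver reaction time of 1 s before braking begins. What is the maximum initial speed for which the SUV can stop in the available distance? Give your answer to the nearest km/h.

Stopping distance: v·t_r + v²/(2a) = 24 with t_r = 1 s and a = 5.600 m/s².
So v² + 11.200 v − 268.80 = 0.
Positive root: v = −a·t_r + √((a·t_r)² + 2a·d) = −5.600 + √(31.360 + 268.80) = 11.7251 m/s.
11.7251 m/s × 3.6 = 42.210 km/h.

Maximum speed ≈ 42 km/h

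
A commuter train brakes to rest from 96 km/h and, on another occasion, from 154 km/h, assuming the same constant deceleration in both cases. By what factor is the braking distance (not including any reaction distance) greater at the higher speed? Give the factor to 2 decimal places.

Braking distance d = v²/(2a), so with a fixed, d ∝ v².
Factor = (154/96)² = 1.6042² = 2.5735.

Factor ≈ 2.57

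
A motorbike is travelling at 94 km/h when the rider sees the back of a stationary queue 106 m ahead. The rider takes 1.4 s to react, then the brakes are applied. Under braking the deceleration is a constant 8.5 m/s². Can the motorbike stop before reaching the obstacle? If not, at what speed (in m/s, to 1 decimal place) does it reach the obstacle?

Yes — it stops about 29.3 m short of the obstacle, so it never reaches it

94 km/h ÷ 3.6 = 26.1111 m/s.
Reaction distance = 26.1111 × 1.4 = 36.556 m.
Braking distance = v²/(2a) = 681.790 / 17.000 = 40.105 m.
Total stopping distance = 36.556 + 40.105 = 76.661 m, vs 106 m available — it stops with 106 − 76.661 = 29.339 m to spare.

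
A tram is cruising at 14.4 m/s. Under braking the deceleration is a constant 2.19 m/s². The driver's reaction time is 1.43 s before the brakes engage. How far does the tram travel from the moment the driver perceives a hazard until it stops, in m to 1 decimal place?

Reaction distance = v·t_r = 14.4000 × 1.43 = 20.592 m.
Braking distance = v²/(2a) = 14.4000² / (2 × 2.190) = 207.360 / 4.380 = 47.342 m.
Total = 20.592 + 47.342 = 67.934 m.

Total stopping distance ≈ 67.9 m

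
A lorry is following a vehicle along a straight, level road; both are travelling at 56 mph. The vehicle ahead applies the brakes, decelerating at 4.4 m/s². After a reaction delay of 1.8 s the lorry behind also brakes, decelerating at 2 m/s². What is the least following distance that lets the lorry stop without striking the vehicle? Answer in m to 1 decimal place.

56 mph × 0.44704 = 25.0342 m/s.
Leader travels v²/(2a_L) = 626.711 / 8.800 = 71.217 m before stopping.
Follower covers v·t_r = 25.0342 × 1.8 = 45.062 m while reacting, then v²/(2a_F) = 626.711 / 4.000 = 156.678 m while braking, for a total of 45.062 + 156.678 = 201.740 m.
Since a_F ≤ a_L and the follower starts braking later, the follower is never slower than the leader, so the closest approach is when both have stopped.
Minimum gap = 201.740 − 71.217 = 130.523 m.

Minimum gap ≈ 130.5 m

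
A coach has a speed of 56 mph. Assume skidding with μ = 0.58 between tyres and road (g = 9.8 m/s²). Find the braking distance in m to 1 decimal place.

Braking distance ≈ 55.1 m

56 mph × 0.44704 = 25.0342 m/s.
a = μg = 0.58 × 9.8 = 5.684 m/s².
Braking distance = v²/(2a) = 25.0342² / (2 × 5.684) = 626.711 / 11.368 = 55.129 m.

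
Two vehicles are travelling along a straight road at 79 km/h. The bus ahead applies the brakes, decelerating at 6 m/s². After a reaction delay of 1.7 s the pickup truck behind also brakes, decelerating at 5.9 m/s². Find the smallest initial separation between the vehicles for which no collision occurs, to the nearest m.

79 km/h ÷ 3.6 = 21.9444 m/s.
Leader travels v²/(2a_L) = 481.557 / 12.000 = 40.130 m before stopping.
Follower covers v·t_r = 21.9444 × 1.7 = 37.305 m while reacting, then v²/(2a_F) = 481.557 / 11.800 = 40.810 m while braking, for a total of 37.305 + 40.810 = 78.115 m.
Since a_F ≤ a_L and the follower starts braking later, the follower is never slower than the leader, so the closest approach is when both have stopped.
Minimum gap = 78.115 − 40.130 = 37.985 m.

Minimum gap ≈ 38 m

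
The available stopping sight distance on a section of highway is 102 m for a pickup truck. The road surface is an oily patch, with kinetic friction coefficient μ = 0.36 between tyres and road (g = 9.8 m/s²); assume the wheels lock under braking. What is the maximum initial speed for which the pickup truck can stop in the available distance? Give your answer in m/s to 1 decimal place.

Maximum speed ≈ 26.8 m/s

a = μg = 0.36 × 9.8 = 3.528 m/s².
v²/(2a) = d ⇒ v = √(2 × 3.528 × 102) = √719.71 = 26.8274 m/s.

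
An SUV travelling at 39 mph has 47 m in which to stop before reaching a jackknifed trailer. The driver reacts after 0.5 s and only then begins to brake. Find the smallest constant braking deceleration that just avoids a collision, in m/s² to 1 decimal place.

Required deceleration ≈ 4.0 m/s²

39 mph × 0.44704 = 17.4346 m/s.
Distance covered during reaction = 17.4346 × 0.5 = 8.717 m.
Distance available for braking: 47 − 8.717 = 38.283 m.
v² = 2a·d ⇒ a = v²/(2d) = 17.4346² / (2 × 38.283) = 303.965 / 76.566 = 3.9700 m/s².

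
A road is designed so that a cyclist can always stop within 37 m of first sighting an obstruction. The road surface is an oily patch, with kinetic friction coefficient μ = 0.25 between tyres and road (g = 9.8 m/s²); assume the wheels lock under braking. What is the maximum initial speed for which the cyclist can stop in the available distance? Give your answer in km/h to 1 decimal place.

Maximum speed ≈ 48.5 km/h

a = μg = 0.25 × 9.8 = 2.450 m/s².
v²/(2a) = d ⇒ v = √(2 × 2.450 × 37) = √181.30 = 13.4648 m/s.
13.4648 m/s × 3.6 = 48.473 km/h.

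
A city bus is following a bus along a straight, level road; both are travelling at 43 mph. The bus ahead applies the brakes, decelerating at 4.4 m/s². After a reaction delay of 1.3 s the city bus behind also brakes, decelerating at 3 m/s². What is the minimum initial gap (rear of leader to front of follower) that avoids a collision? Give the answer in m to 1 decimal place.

43 mph × 0.44704 = 19.2227 m/s.
Leader travels v²/(2a_L) = 369.512 / 8.800 = 41.990 m before stopping.
Follower covers v·t_r = 19.2227 × 1.3 = 24.990 m while reacting, then v²/(2a_F) = 369.512 / 6.000 = 61.585 m while braking, for a total of 24.990 + 61.585 = 86.575 m.
Since a_F ≤ a_L and the follower starts braking later, the follower is never slower than the leader, so the closest approach is when both have stopped.
Minimum gap = 86.575 − 41.990 = 44.585 m.

Minimum gap ≈ 44.6 m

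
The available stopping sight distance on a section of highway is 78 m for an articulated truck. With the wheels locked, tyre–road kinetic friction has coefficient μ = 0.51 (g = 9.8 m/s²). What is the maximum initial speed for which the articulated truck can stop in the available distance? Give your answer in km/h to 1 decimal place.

a = μg = 0.51 × 9.8 = 4.998 m/s².
v²/(2a) = d ⇒ v = √(2 × 4.998 × 78) = √779.69 = 27.9229 m/s.
27.9229 m/s × 3.6 = 100.522 km/h.

Maximum speed ≈ 100.5 km/h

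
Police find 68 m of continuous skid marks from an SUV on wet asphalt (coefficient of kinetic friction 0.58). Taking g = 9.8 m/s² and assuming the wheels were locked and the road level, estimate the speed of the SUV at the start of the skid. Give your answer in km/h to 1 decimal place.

Deceleration a = μg = 0.58 × 9.8 = 5.684 m/s².
v = √(2a·d) = √(2 × 5.684 × 68) = √773.024 = 27.8033 m/s.
= 27.8033 × 3.6 = 100.092 km/h.

Initial speed ≈ 100.1 km/h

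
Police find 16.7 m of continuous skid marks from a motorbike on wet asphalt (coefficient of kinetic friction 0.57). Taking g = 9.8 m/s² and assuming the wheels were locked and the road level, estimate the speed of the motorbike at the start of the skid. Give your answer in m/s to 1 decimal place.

Deceleration a = μg = 0.57 × 9.8 = 5.586 m/s².
v = √(2a·d) = √(2 × 5.586 × 16.7) = √186.572 = 13.6591 m/s.

Initial speed ≈ 13.7 m/s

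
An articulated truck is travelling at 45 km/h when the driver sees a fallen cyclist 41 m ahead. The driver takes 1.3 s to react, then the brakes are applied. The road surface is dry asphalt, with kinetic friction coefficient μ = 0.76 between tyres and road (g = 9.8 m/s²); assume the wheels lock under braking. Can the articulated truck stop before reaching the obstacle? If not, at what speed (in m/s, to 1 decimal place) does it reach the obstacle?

45 km/h ÷ 3.6 = 12.5000 m/s.
a = μg = 0.76 × 9.8 = 7.448 m/s².
Reaction distance = 12.5000 × 1.3 = 16.250 m.
Braking distance = v²/(2a) = 156.250 / 14.896 = 10.489 m.
Total stopping distance = 16.250 + 10.489 = 26.739 m, vs 41 m available — it stops with 41 − 26.739 = 14.261 m to spare.

Yes — it stops about 14.3 m short of the obstacle, so it never reaches it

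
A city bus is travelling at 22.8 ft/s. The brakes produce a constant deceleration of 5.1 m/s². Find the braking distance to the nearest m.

22.8 ft/s × 0.3048 = 6.9494 m/s.
Braking distance = v²/(2a) = 6.9494² / (2 × 5.100) = 48.294 / 10.200 = 4.735 m.

Braking distance ≈ 5 m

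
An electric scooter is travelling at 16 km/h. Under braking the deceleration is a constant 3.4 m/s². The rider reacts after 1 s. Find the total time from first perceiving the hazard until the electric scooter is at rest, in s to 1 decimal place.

16 km/h ÷ 3.6 = 4.4444 m/s.
Braking time = v/a = 4.4444 / 3.400 = 1.307 s.
Total = 1 + 1.307 = 2.307 s.

Total time ≈ 2.3 s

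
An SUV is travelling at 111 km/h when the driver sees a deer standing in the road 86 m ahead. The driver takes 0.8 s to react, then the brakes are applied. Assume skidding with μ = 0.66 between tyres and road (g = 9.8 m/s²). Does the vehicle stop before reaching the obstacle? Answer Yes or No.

111 km/h ÷ 3.6 = 30.8333 m/s.
a = μg = 0.66 × 9.8 = 6.468 m/s².
Reaction distance = 30.8333 × 0.8 = 24.667 m.
Braking distance = v²/(2a) = 950.692 / 12.936 = 73.492 m.
Total stopping distance = 24.667 + 73.492 = 98.159 m, vs 86 m available — it cannot stop in time and overshoots by 98.159 − 86 = 12.159 m.

No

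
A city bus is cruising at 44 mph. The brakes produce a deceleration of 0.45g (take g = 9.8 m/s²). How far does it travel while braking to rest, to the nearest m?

44 mph × 0.44704 = 19.6698 m/s.
a = 0.45 × 9.8 = 4.410 m/s².
Braking distance = v²/(2a) = 19.6698² / (2 × 4.410) = 386.901 / 8.820 = 43.866 m.

Braking distance ≈ 44 m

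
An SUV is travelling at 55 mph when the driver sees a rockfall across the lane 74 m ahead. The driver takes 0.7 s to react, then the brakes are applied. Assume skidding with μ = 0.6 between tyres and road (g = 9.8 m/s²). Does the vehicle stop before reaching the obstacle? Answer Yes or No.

55 mph × 0.44704 = 24.5872 m/s.
a = μg = 0.6 × 9.8 = 5.880 m/s².
Reaction distance = 24.5872 × 0.7 = 17.211 m.
Braking distance = v²/(2a) = 604.530 / 11.760 = 51.406 m.
Total stopping distance = 17.211 + 51.406 = 68.617 m, vs 74 m available — it stops with 74 − 68.617 = 5.383 m to spare.

Yes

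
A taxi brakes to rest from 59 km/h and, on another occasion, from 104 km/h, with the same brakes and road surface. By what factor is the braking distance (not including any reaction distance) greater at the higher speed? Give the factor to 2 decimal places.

Factor ≈ 3.11

Braking distance d = v²/(2a), so with a fixed, d ∝ v².
Factor = (104/59)² = 1.7627² = 3.1071.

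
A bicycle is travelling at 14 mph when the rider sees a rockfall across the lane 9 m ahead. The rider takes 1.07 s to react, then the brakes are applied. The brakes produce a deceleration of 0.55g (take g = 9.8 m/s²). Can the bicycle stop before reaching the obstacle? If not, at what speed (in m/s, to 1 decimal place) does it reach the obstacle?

14 mph × 0.44704 = 6.2586 m/s.
a = 0.55 × 9.8 = 5.390 m/s².
Reaction distance = 6.2586 × 1.07 = 6.697 m.
Braking distance needed to stop: v²/(2a) = 39.170 / 10.780 = 3.634 m, so total needed = 6.697 + 3.634 = 10.331 m > 9 m — it cannot stop.
Distance remaining when braking begins: 9 − 6.697 = 2.303 m.
v² = v₀² − 2a·d = 39.170 − 2 × 5.390 × 2.303 = 14.344 m²/s².
v = √14.344 = 3.787 m/s.

No — it strikes the obstacle at 3.8 m/s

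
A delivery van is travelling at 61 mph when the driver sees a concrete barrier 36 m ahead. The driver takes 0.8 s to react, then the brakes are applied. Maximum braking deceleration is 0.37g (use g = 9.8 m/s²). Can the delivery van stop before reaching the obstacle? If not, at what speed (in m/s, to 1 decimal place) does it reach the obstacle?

No — it strikes the obstacle at 25.3 m/s

61 mph × 0.44704 = 27.2694 m/s.
a = 0.37 × 9.8 = 3.626 m/s².
Reaction distance = 27.2694 × 0.8 = 21.816 m.
Braking distance needed to stop: v²/(2a) = 743.620 / 7.252 = 102.540 m, so total needed = 21.816 + 102.540 = 124.356 m > 36 m — it cannot stop.
Distance remaining when braking begins: 36 − 21.816 = 14.184 m.
v² = v₀² − 2a·d = 743.620 − 2 × 3.626 × 14.184 = 640.758 m²/s².
v = √640.758 = 25.313 m/s.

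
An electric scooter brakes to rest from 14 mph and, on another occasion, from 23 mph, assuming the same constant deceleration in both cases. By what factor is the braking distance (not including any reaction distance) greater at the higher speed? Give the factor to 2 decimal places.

Braking distance d = v²/(2a), so with a fixed, d ∝ v².
Factor = (23/14)² = 1.6429² = 2.6991.

Factor ≈ 2.70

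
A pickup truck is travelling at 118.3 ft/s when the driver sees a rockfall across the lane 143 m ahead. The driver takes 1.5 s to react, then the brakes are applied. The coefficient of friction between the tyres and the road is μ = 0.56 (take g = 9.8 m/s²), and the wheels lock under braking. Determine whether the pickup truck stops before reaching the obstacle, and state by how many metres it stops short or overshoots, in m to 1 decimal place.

118.3 ft/s × 0.3048 = 36.0578 m/s.
a = μg = 0.56 × 9.8 = 5.488 m/s².
Reaction distance = 36.0578 × 1.5 = 54.087 m.
Braking distance = v²/(2a) = 1300.165 / 10.976 = 118.455 m.
Total stopping distance = 54.087 + 118.455 = 172.542 m, vs 143 m available — it cannot stop in time and overshoots by 172.542 − 143 = 29.542 m.

No — it overshoots by 29.5 m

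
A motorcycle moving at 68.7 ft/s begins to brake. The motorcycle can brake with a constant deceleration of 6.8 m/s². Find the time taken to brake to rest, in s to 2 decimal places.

68.7 ft/s × 0.3048 = 20.9398 m/s.
Braking time = v/a = 20.9398 / 6.800 = 3.079 s.

Braking time ≈ 3.08 s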